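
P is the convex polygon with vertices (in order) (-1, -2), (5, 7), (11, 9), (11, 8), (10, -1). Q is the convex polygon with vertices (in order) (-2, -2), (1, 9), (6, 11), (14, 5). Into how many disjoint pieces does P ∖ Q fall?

P ∖ Q splits into 2 disjoint pieces (area 26.7459, area 1.3846).

2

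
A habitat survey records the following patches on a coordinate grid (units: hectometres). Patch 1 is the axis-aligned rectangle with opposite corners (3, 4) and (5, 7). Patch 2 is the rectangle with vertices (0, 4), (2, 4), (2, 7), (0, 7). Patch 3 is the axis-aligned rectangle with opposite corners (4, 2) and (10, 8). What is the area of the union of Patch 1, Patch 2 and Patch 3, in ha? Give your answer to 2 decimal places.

By inclusion–exclusion:
Individual areas: |Patch 1| = 6, |Patch 2| = 6, |Patch 3| = 36.
|Patch 1∩Patch 2| = 0 (no overlap).
|Patch 1∩Patch 3|: x∈[4,5], y∈[4,7] → 1·3 = 3.
|Patch 2∩Patch 3| = 0 (no overlap).
|Patch 1∩Patch 2∩Patch 3| = 0.
|Patch 1 ∪ Patch 2 ∪ Patch 3| = 48 − 3 + 0 = 45.00.

45.00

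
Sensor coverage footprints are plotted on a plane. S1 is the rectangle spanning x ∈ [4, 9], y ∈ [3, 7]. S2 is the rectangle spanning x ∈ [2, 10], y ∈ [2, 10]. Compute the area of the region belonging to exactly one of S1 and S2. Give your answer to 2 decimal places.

44.00

|S1∩S2|: x∈[4,9], y∈[3,7] → 5·4 = 20.
|S1 △ S2| = |S1| + |S2| − 2·|S1∩S2| = 20 + 64 − 40 = 44.00.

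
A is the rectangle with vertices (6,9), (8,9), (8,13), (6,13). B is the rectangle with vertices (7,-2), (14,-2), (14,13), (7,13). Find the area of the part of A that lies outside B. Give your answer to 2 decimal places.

4.00

|A∩B|: x∈[7,8], y∈[9,13] → 1·4 = 4.
|A| = 8.
|A ∖ B| = |A| − |A∩B| = 8 − 4 = 4.00.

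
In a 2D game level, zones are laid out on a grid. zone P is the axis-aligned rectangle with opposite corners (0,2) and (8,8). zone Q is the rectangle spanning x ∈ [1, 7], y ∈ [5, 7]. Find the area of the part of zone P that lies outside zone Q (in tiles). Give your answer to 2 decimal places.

|zone P∩zone Q|: x∈[1,7], y∈[5,7] → 6·2 = 12.
|zone P| = 48.
|zone P ∖ zone Q| = |zone P| − |zone P∩zone Q| = 48 − 12 = 36.00.

36.00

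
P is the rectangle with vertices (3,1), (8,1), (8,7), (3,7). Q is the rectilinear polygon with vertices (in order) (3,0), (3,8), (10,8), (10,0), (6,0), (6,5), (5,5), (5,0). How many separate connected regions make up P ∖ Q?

1

P ∖ Q is a single connected region.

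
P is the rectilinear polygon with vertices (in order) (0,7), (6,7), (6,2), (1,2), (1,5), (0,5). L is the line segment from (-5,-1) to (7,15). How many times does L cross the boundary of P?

2

The segment meets the boundary at (1,7), (0,5.667).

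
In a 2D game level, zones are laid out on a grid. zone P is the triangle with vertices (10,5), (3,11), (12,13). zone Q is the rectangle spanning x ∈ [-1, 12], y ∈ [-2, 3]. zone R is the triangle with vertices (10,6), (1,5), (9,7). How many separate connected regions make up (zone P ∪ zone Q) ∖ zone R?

2

(zone P ∪ zone Q) ∖ zone R splits into 2 disjoint pieces (area 32.8551, area 65).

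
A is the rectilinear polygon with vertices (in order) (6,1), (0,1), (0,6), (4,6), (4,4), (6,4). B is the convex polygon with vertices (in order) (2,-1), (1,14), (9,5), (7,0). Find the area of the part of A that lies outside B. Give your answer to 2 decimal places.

|A| = 26, |A∩B| = 17.5.
|A ∖ B| = |A| − |A∩B| = 26 − 17.5 = 8.50.

8.50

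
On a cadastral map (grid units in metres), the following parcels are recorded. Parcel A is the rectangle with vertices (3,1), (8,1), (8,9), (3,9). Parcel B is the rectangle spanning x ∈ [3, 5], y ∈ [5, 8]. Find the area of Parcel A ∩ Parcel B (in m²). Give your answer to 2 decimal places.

6.00

|Parcel A∩Parcel B|: x∈[3,5], y∈[5,8] → 2·3 = 6.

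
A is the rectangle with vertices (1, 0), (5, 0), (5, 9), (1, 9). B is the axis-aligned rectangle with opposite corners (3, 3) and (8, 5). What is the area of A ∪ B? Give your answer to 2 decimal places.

By inclusion–exclusion:
Individual areas: |A| = 36, |B| = 10.
|A∩B|: x∈[3,5], y∈[3,5] → 2·2 = 4.
|A ∪ B| = 46 − 4 = 42.00.

42.00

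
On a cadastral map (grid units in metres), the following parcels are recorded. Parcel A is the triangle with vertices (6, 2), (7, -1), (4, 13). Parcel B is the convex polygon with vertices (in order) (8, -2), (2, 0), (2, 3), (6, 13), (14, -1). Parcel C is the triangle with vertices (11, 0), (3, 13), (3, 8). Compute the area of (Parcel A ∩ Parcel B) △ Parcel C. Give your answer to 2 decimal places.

20.86

|Parcel A ∩ Parcel B| = 2.3183.
|(Parcel A ∩ Parcel B) ∩ Parcel C| = 0.7274.
|(Parcel A ∩ Parcel B) △ Parcel C| = 2.3183 + 20 − 1.4548 = 20.86.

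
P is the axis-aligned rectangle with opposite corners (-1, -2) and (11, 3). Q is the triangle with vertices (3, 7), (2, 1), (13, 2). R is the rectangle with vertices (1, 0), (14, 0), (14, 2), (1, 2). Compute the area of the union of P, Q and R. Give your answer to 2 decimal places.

84.33

By inclusion–exclusion:
Individual areas: |P| = 60, |Q| = 32.5, |R| = 26.
|P∩Q| = 13.9848.
|P∩R|: x∈[1,11], y∈[0,2] → 10·2 = 20.
|Q∩R| = 5.4167.
|P∩Q∩R| = 5.2348.
|P ∪ Q ∪ R| = 118.5 − 39.4015 + 5.2348 = 84.33.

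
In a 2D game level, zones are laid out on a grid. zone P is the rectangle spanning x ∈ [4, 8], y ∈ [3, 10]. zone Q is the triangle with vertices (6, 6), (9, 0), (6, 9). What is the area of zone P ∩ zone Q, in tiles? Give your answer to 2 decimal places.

3.75

The intersection is the polygon with vertices (7.5,3), (6,6), (6,9), (8,3).
By the shoelace formula its area is 3.75.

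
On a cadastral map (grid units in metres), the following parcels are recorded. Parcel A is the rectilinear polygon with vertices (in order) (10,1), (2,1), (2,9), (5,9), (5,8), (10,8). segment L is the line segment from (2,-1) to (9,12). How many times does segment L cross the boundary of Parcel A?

The segment meets the boundary at (6.846,8), (3.077,1).

2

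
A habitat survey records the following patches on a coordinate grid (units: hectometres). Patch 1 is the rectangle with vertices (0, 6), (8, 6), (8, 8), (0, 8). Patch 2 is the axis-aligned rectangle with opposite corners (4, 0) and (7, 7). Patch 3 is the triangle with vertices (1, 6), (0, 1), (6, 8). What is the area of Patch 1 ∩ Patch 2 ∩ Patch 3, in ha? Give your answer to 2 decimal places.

The intersection is the polygon with vertices (4,7), (5.143,7), (4.286,6), (4,6).
By the shoelace formula its area is 0.71.

0.71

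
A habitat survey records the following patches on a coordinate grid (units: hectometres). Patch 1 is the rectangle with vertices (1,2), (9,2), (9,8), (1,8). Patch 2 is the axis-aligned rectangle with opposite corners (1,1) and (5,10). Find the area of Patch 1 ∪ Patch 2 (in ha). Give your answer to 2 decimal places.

By inclusion–exclusion:
Individual areas: |Patch 1| = 48, |Patch 2| = 36.
|Patch 1∩Patch 2|: x∈[1,5], y∈[2,8] → 4·6 = 24.
|Patch 1 ∪ Patch 2| = 84 − 24 = 60.00.

60.00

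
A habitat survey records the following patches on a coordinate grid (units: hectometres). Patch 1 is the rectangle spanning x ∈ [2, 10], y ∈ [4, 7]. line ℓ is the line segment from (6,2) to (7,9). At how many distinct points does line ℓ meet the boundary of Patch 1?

The segment meets the boundary at (6.714,7), (6.286,4).

2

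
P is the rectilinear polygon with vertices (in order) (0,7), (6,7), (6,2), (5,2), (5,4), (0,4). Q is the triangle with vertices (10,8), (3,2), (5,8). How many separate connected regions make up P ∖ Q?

P ∖ Q splits into 2 disjoint pieces (area 12.5, area 2.1429).

2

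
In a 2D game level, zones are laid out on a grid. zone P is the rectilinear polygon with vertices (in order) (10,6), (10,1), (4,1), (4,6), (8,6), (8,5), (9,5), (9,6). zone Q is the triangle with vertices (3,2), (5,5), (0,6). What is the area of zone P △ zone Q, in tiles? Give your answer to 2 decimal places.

|zone P| = 29, |zone Q| = 8.5, |zone P∩zone Q| = 0.85.
|zone P △ zone Q| = |zone P| + |zone Q| − 2·|zone P∩zone Q| = 29 + 8.5 − 1.7 = 35.80.

35.80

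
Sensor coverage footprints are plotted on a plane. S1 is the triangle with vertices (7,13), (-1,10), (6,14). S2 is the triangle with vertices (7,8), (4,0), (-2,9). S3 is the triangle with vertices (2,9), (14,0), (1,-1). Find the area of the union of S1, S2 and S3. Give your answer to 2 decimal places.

By inclusion–exclusion:
Individual areas: |S1| = 5.5, |S2| = 37.5, |S3| = 64.5.
|S1∩S2| = 0.
|S1∩S3| = 0.
|S2∩S3| = 23.1326.
|S1∩S2∩S3| = 0.
|S1 ∪ S2 ∪ S3| = 107.5 − 23.1326 + 0 = 84.37.

84.37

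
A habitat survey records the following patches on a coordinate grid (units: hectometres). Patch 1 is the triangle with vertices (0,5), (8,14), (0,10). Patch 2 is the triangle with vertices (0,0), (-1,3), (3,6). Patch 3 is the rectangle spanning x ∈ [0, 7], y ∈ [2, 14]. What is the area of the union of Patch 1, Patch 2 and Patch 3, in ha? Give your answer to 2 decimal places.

By inclusion–exclusion:
Individual areas: |Patch 1| = 20, |Patch 2| = 7.5, |Patch 3| = 84.
|Patch 1∩Patch 2| = 0.
|Patch 1∩Patch 3| = 19.6875.
|Patch 2∩Patch 3| = 4.625.
|Patch 1∩Patch 2∩Patch 3| = 0.
|Patch 1 ∪ Patch 2 ∪ Patch 3| = 111.5 − 24.3125 + 0 = 87.19.

87.19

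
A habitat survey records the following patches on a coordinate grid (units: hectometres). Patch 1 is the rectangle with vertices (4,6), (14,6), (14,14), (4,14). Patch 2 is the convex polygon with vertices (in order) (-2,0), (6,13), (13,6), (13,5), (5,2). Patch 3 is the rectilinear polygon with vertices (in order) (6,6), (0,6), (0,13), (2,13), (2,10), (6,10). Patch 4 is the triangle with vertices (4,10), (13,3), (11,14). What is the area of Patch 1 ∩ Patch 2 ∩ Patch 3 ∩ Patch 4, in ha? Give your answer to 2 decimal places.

The intersection is the polygon with vertices (4.154,10), (6,10), (6,8.444), (4.104,9.919).
By the shoelace formula its area is 1.55.

1.55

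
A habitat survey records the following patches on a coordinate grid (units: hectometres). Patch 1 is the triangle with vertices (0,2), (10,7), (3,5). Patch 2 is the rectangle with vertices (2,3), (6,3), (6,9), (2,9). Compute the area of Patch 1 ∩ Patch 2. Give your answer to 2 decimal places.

4.79

The intersection is the polygon with vertices (2,3), (2,4), (3,5), (6,5.857), (6,5).
By the shoelace formula its area is 4.79.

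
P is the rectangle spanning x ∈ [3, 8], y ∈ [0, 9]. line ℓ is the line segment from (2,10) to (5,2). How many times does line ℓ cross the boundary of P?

The segment meets the boundary at (3,7.333).

1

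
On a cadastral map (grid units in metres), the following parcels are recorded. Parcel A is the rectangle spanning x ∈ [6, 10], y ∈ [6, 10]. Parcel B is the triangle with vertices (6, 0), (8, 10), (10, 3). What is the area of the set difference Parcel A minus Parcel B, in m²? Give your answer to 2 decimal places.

|Parcel A| = 16, |Parcel A∩Parcel B| = 3.8857.
|Parcel A ∖ Parcel B| = |Parcel A| − |Parcel A∩Parcel B| = 16 − 3.8857 = 12.11.

12.11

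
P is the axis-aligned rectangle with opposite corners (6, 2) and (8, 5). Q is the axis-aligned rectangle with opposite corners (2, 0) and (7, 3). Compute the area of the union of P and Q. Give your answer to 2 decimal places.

20.00

By inclusion–exclusion:
Individual areas: |P| = 6, |Q| = 15.
|P∩Q|: x∈[6,7], y∈[2,3] → 1·1 = 1.
|P ∪ Q| = 21 − 1 = 20.00.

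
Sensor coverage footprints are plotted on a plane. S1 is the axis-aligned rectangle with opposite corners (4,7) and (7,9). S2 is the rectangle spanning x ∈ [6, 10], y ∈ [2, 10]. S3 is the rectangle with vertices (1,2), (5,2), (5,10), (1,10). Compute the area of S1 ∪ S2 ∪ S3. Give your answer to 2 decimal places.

66.00

By inclusion–exclusion:
Individual areas: |S1| = 6, |S2| = 32, |S3| = 32.
|S1∩S2|: x∈[6,7], y∈[7,9] → 1·2 = 2.
|S1∩S3|: x∈[4,5], y∈[7,9] → 1·2 = 2.
|S2∩S3| = 0 (no overlap).
|S1∩S2∩S3| = 0.
|S1 ∪ S2 ∪ S3| = 70 − 4 + 0 = 66.00.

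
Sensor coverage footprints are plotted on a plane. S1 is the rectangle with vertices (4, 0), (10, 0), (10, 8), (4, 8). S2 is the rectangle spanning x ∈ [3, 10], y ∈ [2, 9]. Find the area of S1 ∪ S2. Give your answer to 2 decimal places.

61.00

By inclusion–exclusion:
Individual areas: |S1| = 48, |S2| = 49.
|S1∩S2|: x∈[4,10], y∈[2,8] → 6·6 = 36.
|S1 ∪ S2| = 97 − 36 = 61.00.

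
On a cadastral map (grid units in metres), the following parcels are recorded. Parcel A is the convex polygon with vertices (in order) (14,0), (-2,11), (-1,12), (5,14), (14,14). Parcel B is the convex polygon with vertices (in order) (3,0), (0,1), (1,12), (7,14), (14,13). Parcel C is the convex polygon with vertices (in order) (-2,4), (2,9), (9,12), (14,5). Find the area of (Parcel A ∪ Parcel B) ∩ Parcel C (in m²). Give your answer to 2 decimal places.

66.47

The region (Parcel A ∪ Parcel B) ∩ Parcel C is the polygon with vertices (6.853,4.553), (0.286,4.143), (0.564,7.205), (2,9), (9,12), (14,5), (7.333,4.583), (7.046,4.781).
By the shoelace formula its area is 66.47.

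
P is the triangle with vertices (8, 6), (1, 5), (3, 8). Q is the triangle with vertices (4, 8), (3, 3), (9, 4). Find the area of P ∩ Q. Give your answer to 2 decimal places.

The intersection is the polygon with vertices (3.471,5.353), (3.926,7.63), (5,7.2), (6.727,5.818).
By the shoelace formula its area is 3.97.

3.97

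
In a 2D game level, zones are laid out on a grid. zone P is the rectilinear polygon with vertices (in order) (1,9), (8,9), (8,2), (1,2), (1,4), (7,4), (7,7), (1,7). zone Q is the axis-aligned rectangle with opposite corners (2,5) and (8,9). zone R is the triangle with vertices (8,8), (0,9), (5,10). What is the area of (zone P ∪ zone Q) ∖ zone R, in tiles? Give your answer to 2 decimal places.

|zone P ∪ zone Q| = 41.
|(zone P ∪ zone Q) ∩ zone R| = 3.1875.
|(zone P ∪ zone Q) ∖ zone R| = 41 − 3.1875 = 37.81.

37.81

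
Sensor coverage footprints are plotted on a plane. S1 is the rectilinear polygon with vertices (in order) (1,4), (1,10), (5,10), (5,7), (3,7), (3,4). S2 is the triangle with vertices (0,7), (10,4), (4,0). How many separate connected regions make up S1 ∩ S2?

1

S1 ∩ S2 is a single connected region.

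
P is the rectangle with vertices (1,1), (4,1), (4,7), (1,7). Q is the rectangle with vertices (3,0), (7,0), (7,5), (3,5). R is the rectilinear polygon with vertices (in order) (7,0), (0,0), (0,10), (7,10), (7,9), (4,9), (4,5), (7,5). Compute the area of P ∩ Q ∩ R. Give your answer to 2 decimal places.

The intersection is the polygon with vertices (3,1), (3,5), (4,5), (4,1).
By the shoelace formula its area is 4.00.

4.00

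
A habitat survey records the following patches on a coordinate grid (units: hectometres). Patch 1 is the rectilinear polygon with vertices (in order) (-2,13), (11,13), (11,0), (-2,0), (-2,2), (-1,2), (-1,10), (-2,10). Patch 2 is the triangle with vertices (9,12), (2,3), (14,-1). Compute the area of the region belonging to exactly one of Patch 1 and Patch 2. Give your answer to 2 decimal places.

113.40

|Patch 1| = 161, |Patch 2| = 68, |Patch 1∩Patch 2| = 57.8.
|Patch 1 △ Patch 2| = |Patch 1| + |Patch 2| − 2·|Patch 1∩Patch 2| = 161 + 68 − 115.6 = 113.40.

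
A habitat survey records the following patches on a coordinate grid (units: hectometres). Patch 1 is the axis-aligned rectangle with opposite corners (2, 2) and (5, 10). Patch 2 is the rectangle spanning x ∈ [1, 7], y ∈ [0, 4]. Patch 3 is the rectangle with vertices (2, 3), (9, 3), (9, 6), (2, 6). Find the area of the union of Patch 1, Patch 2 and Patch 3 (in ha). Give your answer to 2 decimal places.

By inclusion–exclusion:
Individual areas: |Patch 1| = 24, |Patch 2| = 24, |Patch 3| = 21.
|Patch 1∩Patch 2|: x∈[2,5], y∈[2,4] → 3·2 = 6.
|Patch 1∩Patch 3|: x∈[2,5], y∈[3,6] → 3·3 = 9.
|Patch 2∩Patch 3|: x∈[2,7], y∈[3,4] → 5·1 = 5.
|Patch 1∩Patch 2∩Patch 3| = 3.
|Patch 1 ∪ Patch 2 ∪ Patch 3| = 69 − 20 + 3 = 52.00.

52.00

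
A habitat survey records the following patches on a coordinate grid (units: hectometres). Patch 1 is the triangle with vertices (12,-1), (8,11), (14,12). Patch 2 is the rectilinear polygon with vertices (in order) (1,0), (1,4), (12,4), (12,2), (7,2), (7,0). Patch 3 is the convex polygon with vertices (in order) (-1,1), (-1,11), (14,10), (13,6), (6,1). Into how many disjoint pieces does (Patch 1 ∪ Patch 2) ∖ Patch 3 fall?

(Patch 1 ∪ Patch 2) ∖ Patch 3 splits into 3 disjoint pieces (area 12.4949, area 6.3571, area 7.4341).

3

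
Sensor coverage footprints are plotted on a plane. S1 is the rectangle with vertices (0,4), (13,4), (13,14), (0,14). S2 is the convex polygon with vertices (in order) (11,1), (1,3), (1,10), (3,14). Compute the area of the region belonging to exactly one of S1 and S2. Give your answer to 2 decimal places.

100.46

|S1| = 130, |S2| = 64, |S1∩S2| = 46.7692.
|S1 △ S2| = |S1| + |S2| − 2·|S1∩S2| = 130 + 64 − 93.5385 = 100.46.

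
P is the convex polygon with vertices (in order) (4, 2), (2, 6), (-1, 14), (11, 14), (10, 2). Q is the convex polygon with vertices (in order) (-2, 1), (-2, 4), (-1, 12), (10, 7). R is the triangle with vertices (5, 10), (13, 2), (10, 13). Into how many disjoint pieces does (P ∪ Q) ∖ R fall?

1

(P ∪ Q) ∖ R is a single connected region.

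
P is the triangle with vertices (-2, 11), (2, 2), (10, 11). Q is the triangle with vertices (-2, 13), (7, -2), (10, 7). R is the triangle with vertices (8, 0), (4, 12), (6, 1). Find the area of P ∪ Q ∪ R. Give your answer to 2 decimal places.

By inclusion–exclusion:
Individual areas: |P| = 54, |Q| = 63, |R| = 10.
|P∩Q| = 28.0932.
|P∩R| = 2.6715.
|Q∩R| = 9.5405.
|P∩Q∩R| = 2.3473.
|P ∪ Q ∪ R| = 127 − 40.3052 + 2.3473 = 89.04.

89.04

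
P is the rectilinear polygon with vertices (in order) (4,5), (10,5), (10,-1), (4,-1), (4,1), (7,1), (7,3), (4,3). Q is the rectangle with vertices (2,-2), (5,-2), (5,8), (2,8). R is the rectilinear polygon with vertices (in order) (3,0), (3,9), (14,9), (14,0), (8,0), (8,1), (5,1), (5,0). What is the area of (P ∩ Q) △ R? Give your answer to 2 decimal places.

94.00

|P ∩ Q| = 4.
|(P ∩ Q) ∩ R| = 3.
|(P ∩ Q) △ R| = 4 + 96 − 6 = 94.00.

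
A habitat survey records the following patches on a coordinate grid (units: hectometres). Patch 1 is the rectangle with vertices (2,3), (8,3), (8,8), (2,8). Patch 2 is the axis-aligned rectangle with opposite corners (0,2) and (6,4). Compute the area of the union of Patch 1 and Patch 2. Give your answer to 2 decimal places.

38.00

By inclusion–exclusion:
Individual areas: |Patch 1| = 30, |Patch 2| = 12.
|Patch 1∩Patch 2|: x∈[2,6], y∈[3,4] → 4·1 = 4.
|Patch 1 ∪ Patch 2| = 42 − 4 = 38.00.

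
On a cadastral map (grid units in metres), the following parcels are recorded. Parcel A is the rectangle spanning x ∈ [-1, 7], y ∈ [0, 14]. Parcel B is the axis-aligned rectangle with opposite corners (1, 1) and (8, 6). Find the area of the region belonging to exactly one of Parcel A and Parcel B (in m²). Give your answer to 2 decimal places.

|Parcel A∩Parcel B|: x∈[1,7], y∈[1,6] → 6·5 = 30.
|Parcel A △ Parcel B| = |Parcel A| + |Parcel B| − 2·|Parcel A∩Parcel B| = 112 + 35 − 60 = 87.00.

87.00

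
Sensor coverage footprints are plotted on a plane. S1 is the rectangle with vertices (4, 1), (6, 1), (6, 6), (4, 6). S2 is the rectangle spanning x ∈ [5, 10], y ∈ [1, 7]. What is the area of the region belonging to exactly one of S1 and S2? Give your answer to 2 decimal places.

30.00

|S1∩S2|: x∈[5,6], y∈[1,6] → 1·5 = 5.
|S1 △ S2| = |S1| + |S2| − 2·|S1∩S2| = 10 + 30 − 10 = 30.00.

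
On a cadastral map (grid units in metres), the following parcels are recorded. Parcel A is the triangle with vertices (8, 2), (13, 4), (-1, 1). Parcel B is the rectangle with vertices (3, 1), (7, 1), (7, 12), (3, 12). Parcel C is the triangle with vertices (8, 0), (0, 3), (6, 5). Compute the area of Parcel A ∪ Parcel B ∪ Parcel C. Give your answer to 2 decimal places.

52.72

By inclusion–exclusion:
Individual areas: |Parcel A| = 6.5, |Parcel B| = 44, |Parcel C| = 17.
|Parcel A∩Parcel B| = 2.4762.
|Parcel A∩Parcel C| = 2.3488.
|Parcel B∩Parcel C| = 12.2292.
|Parcel A∩Parcel B∩Parcel C| = 2.2773.
|Parcel A ∪ Parcel B ∪ Parcel C| = 67.5 − 17.0542 + 2.2773 = 52.72.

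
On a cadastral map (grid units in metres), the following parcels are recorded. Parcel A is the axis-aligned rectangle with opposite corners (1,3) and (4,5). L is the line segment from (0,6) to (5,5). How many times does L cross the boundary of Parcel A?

0

The segment lies entirely outside Parcel A and never meets its boundary.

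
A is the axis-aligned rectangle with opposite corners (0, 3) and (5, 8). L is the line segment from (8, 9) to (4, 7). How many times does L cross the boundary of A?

The segment meets the boundary at (5,7.5).

1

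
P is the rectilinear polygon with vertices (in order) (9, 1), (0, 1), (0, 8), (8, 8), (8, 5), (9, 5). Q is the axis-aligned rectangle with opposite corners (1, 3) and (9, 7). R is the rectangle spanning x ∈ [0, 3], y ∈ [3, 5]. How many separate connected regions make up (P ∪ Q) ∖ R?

(P ∪ Q) ∖ R is a single connected region.

1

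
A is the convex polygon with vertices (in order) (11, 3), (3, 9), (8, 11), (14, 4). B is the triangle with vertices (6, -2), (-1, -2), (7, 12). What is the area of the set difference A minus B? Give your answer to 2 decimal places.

31.17

|A| = 36.5, |A∩B| = 5.3258.
|A ∖ B| = |A| − |A∩B| = 36.5 − 5.3258 = 31.17.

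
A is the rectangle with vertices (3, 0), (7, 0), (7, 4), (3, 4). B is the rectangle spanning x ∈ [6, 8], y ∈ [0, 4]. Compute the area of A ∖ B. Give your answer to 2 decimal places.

|A∩B|: x∈[6,7], y∈[0,4] → 1·4 = 4.
|A| = 16.
|A ∖ B| = |A| − |A∩B| = 16 − 4 = 12.00.

12.00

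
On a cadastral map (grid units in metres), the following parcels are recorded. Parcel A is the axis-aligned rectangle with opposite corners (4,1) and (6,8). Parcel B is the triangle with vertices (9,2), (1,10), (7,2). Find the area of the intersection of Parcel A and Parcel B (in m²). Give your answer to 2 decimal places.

2.67

The intersection is the polygon with vertices (6,3.333), (4,6), (4,7), (6,5).
By the shoelace formula its area is 2.67.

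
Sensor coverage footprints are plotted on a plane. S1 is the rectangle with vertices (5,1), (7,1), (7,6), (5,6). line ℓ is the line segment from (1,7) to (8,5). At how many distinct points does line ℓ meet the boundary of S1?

2

The segment meets the boundary at (7,5.286), (5,5.857).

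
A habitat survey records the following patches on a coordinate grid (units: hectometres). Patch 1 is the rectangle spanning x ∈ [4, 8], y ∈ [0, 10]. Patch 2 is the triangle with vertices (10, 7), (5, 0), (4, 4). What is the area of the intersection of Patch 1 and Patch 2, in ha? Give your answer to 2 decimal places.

11.70

The intersection is the polygon with vertices (8,4.2), (5,0), (4,4), (8,6).
By the shoelace formula its area is 11.70.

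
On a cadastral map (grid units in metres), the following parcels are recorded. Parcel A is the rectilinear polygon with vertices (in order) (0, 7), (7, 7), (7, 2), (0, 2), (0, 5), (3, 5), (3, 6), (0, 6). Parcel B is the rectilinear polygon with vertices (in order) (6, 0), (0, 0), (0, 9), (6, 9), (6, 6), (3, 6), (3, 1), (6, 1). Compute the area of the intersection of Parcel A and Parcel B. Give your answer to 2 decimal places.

15.00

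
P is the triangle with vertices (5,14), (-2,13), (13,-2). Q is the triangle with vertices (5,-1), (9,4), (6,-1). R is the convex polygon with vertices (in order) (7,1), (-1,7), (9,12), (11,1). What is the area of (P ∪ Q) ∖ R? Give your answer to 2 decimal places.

30.15

|P ∪ Q| = 62.3611.
|(P ∪ Q) ∩ R| = 32.2141.
|(P ∪ Q) ∖ R| = 62.3611 − 32.2141 = 30.15.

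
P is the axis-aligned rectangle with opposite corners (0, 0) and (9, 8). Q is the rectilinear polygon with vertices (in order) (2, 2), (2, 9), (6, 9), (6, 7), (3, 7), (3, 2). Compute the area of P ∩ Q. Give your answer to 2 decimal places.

The intersection is the polygon with vertices (6,8), (6,7), (3,7), (3,2), (2,2), (2,8).
By the shoelace formula its area is 9.00.

9.00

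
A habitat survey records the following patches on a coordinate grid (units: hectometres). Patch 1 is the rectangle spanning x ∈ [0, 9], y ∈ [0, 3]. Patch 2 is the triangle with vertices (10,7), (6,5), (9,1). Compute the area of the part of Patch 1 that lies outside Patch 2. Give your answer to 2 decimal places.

25.50

|Patch 1| = 27, |Patch 1∩Patch 2| = 1.5.
|Patch 1 ∖ Patch 2| = |Patch 1| − |Patch 1∩Patch 2| = 27 − 1.5 = 25.50.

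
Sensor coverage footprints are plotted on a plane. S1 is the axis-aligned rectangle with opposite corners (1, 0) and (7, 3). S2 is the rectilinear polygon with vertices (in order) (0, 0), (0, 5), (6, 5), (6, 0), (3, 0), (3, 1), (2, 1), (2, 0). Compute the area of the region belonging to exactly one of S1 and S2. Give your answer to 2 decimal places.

19.00

|S1| = 18, |S2| = 29, |S1∩S2| = 14.
|S1 △ S2| = |S1| + |S2| − 2·|S1∩S2| = 18 + 29 − 28 = 19.00.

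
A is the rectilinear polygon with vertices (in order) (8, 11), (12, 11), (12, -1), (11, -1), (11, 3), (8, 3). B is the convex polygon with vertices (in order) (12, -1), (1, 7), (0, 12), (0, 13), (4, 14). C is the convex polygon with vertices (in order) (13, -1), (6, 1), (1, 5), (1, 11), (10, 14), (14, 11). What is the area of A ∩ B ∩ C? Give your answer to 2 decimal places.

3.77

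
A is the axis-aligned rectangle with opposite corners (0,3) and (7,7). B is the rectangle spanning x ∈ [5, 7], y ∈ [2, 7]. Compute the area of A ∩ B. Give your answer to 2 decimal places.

8.00

|A∩B|: x∈[5,7], y∈[3,7] → 2·4 = 8.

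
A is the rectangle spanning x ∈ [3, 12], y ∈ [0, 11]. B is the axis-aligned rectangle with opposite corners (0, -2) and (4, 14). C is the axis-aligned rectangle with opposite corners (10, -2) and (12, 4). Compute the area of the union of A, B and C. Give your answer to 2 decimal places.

156.00

By inclusion–exclusion:
Individual areas: |A| = 99, |B| = 64, |C| = 12.
|A∩B|: x∈[3,4], y∈[0,11] → 1·11 = 11.
|A∩C|: x∈[10,12], y∈[0,4] → 2·4 = 8.
|B∩C| = 0 (no overlap).
|A∩B∩C| = 0.
|A ∪ B ∪ C| = 175 − 19 + 0 = 156.00.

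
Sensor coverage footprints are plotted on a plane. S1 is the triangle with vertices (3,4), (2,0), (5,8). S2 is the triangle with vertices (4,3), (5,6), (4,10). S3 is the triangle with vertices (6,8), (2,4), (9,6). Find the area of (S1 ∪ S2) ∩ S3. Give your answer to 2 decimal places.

1.92

The region (S1 ∪ S2) ∩ S3 is the polygon with vertices (4,6), (4.8,6.8), (5,6), (4.579,4.737), (4,4.571), (4,5.333), (3.68,4.48), (3.167,4.333).
By the shoelace formula its area is 1.92.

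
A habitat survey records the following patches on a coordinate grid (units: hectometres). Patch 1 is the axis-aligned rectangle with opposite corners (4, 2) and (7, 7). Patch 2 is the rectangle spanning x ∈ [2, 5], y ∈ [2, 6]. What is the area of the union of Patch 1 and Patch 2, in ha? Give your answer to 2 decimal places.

By inclusion–exclusion:
Individual areas: |Patch 1| = 15, |Patch 2| = 12.
|Patch 1∩Patch 2|: x∈[4,5], y∈[2,6] → 1·4 = 4.
|Patch 1 ∪ Patch 2| = 27 − 4 = 23.00.

23.00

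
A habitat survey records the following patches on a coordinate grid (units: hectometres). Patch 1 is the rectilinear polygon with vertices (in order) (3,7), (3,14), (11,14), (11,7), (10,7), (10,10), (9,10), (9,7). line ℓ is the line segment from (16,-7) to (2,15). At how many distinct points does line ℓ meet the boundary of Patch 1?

2

The segment meets the boundary at (3,13.429), (7.091,7).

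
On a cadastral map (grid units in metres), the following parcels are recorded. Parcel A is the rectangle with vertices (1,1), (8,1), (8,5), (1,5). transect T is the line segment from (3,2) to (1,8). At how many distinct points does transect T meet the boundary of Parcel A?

1

The segment meets the boundary at (2,5).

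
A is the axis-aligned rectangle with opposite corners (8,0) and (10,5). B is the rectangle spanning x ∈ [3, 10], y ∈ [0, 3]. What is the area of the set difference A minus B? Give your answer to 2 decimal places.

4.00

|A∩B|: x∈[8,10], y∈[0,3] → 2·3 = 6.
|A| = 10.
|A ∖ B| = |A| − |A∩B| = 10 − 6 = 4.00.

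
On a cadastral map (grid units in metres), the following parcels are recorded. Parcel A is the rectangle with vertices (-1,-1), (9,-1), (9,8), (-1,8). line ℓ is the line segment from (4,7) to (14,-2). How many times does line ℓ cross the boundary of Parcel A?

1

The segment meets the boundary at (9,2.5).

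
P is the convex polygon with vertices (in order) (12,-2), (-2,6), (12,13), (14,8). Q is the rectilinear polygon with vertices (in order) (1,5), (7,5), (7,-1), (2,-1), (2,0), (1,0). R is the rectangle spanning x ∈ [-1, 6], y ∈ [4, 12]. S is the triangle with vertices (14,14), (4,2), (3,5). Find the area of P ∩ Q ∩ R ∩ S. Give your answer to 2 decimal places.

The intersection is the polygon with vertices (6,5), (6,4.4), (5.667,4), (3.333,4), (3,5).
By the shoelace formula its area is 2.77.

2.77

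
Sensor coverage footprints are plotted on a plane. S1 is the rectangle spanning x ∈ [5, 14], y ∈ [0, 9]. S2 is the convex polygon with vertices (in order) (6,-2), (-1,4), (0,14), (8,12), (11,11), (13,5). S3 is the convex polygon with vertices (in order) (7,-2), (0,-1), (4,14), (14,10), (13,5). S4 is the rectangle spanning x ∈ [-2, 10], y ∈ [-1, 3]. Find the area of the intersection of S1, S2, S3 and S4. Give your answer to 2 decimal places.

13.00

The intersection is the polygon with vertices (8,0), (5,0), (5,3), (10,3), (10,2).
By the shoelace formula its area is 13.00.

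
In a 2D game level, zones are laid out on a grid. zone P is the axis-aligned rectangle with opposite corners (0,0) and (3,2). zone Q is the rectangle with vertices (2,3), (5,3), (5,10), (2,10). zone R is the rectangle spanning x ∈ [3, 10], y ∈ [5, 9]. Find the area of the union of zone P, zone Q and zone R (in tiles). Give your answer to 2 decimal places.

47.00

By inclusion–exclusion:
Individual areas: |zone P| = 6, |zone Q| = 21, |zone R| = 28.
|zone P∩zone Q| = 0 (no overlap).
|zone P∩zone R| = 0 (no overlap).
|zone Q∩zone R|: x∈[3,5], y∈[5,9] → 2·4 = 8.
|zone P∩zone Q∩zone R| = 0.
|zone P ∪ zone Q ∪ zone R| = 55 − 8 + 0 = 47.00.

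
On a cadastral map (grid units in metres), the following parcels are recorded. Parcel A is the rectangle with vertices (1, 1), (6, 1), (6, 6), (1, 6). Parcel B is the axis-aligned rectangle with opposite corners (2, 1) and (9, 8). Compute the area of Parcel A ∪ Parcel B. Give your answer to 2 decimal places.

By inclusion–exclusion:
Individual areas: |Parcel A| = 25, |Parcel B| = 49.
|Parcel A∩Parcel B|: x∈[2,6], y∈[1,6] → 4·5 = 20.
|Parcel A ∪ Parcel B| = 74 − 20 = 54.00.

54.00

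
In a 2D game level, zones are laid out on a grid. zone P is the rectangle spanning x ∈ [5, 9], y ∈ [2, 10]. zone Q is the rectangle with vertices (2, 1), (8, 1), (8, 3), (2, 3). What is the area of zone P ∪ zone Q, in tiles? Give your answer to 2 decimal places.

41.00

By inclusion–exclusion:
Individual areas: |zone P| = 32, |zone Q| = 12.
|zone P∩zone Q|: x∈[5,8], y∈[2,3] → 3·1 = 3.
|zone P ∪ zone Q| = 44 − 3 = 41.00.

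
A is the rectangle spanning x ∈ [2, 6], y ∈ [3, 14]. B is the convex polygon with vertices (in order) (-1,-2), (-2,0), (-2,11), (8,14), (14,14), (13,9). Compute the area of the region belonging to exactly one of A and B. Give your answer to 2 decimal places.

115.42

|A| = 44, |B| = 149.5, |A∩B| = 39.0409.
|A △ B| = |A| + |B| − 2·|A∩B| = 44 + 149.5 − 78.0818 = 115.42.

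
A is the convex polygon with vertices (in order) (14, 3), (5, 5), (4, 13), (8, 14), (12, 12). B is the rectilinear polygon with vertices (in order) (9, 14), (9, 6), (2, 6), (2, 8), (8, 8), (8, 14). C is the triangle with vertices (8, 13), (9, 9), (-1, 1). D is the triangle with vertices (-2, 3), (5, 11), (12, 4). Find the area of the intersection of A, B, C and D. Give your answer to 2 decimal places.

3.50

The intersection is the polygon with vertices (5.25,6), (4.875,6), (4.625,8), (7.75,8).
By the shoelace formula its area is 3.50.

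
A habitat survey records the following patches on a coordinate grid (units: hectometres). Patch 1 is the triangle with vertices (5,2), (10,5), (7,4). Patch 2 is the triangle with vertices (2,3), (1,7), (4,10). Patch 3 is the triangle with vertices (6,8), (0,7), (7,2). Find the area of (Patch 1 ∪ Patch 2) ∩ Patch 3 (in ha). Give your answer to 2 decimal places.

|Patch 1 ∪ Patch 2| = 9.5.
|(Patch 1 ∪ Patch 2) ∩ Patch 3| = 3.70.

3.70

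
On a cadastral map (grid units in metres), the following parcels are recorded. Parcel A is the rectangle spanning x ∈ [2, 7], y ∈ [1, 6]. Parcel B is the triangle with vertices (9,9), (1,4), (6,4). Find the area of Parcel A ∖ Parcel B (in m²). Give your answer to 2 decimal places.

17.35

|Parcel A| = 25, |Parcel A∩Parcel B| = 7.6542.
|Parcel A ∖ Parcel B| = |Parcel A| − |Parcel A∩Parcel B| = 25 − 7.6542 = 17.35.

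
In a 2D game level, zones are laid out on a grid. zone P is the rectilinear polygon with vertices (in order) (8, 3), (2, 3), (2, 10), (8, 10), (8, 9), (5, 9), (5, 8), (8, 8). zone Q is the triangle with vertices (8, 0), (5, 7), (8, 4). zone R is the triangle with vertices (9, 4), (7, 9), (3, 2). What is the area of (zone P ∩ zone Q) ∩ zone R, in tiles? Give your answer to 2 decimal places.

The region (zone P ∩ zone Q) ∩ zone R is the polygon with vertices (5.367,6.143), (5.545,6.455), (8,4), (8,3.667), (6.625,3.208).
By the shoelace formula its area is 3.35.

3.35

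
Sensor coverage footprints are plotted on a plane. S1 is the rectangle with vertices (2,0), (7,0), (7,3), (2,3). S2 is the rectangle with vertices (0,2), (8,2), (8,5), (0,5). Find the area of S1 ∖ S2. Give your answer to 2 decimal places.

10.00

|S1∩S2|: x∈[2,7], y∈[2,3] → 5·1 = 5.
|S1| = 15.
|S1 ∖ S2| = |S1| − |S1∩S2| = 15 − 5 = 10.00.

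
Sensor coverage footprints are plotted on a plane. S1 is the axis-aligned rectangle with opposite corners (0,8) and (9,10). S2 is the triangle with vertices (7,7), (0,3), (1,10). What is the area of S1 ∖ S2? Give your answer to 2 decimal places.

13.71

|S1| = 18, |S1∩S2| = 4.2857.
|S1 ∖ S2| = |S1| − |S1∩S2| = 18 − 4.2857 = 13.71.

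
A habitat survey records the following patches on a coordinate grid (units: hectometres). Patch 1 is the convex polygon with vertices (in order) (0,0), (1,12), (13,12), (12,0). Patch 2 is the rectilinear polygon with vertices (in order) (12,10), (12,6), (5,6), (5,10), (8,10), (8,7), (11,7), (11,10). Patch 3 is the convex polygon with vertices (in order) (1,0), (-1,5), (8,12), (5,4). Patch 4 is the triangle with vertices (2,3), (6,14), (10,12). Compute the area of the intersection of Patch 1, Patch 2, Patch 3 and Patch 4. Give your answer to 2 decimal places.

4.85

The intersection is the polygon with vertices (5,9.667), (5.429,10), (7.25,10), (6.54,8.108), (5,6.375).
By the shoelace formula its area is 4.85.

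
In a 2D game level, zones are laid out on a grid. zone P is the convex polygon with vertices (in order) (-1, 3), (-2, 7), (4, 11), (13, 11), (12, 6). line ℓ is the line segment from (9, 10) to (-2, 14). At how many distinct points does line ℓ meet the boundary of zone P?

1

The segment meets the boundary at (6.25,11).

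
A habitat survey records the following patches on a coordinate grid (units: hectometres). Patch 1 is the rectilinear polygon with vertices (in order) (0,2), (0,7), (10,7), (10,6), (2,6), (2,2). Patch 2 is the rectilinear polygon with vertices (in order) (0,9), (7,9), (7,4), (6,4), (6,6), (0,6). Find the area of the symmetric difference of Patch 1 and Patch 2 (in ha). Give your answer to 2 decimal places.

27.00

|Patch 1| = 18, |Patch 2| = 23, |Patch 1∩Patch 2| = 7.
|Patch 1 △ Patch 2| = |Patch 1| + |Patch 2| − 2·|Patch 1∩Patch 2| = 18 + 23 − 14 = 27.00.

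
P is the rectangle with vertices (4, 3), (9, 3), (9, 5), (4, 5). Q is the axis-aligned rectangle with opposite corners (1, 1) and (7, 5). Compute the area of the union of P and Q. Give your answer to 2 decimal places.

By inclusion–exclusion:
Individual areas: |P| = 10, |Q| = 24.
|P∩Q|: x∈[4,7], y∈[3,5] → 3·2 = 6.
|P ∪ Q| = 34 − 6 = 28.00.

28.00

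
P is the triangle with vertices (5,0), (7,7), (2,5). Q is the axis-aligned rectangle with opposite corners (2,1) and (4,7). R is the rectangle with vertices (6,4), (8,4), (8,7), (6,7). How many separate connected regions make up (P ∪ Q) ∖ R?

(P ∪ Q) ∖ R is a single connected region.

1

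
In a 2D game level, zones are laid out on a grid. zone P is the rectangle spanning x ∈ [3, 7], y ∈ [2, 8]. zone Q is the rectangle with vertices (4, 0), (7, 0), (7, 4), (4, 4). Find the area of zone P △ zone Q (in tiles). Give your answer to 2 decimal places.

24.00

|zone P∩zone Q|: x∈[4,7], y∈[2,4] → 3·2 = 6.
|zone P △ zone Q| = |zone P| + |zone Q| − 2·|zone P∩zone Q| = 24 + 12 − 12 = 24.00.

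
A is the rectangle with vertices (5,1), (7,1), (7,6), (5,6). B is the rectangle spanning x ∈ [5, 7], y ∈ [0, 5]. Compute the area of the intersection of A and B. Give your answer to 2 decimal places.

8.00

|A∩B|: x∈[5,7], y∈[1,5] → 2·4 = 8.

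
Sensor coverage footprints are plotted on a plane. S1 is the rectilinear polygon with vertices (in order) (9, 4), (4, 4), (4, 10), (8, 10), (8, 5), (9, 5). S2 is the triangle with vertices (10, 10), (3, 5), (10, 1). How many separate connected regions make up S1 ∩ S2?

S1 ∩ S2 is a single connected region.

1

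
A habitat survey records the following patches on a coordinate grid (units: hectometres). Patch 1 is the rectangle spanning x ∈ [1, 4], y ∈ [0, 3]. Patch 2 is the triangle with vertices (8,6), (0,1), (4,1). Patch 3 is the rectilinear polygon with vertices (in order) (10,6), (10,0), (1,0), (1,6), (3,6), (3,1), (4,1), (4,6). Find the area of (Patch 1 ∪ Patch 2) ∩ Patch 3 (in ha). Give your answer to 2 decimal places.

|Patch 1 ∪ Patch 2| = 14.5125.
|(Patch 1 ∪ Patch 2) ∩ Patch 3| = 12.00.

12.00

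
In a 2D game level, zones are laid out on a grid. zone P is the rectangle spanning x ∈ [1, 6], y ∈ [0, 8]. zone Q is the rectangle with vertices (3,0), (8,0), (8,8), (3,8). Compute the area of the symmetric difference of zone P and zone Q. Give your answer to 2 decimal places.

|zone P∩zone Q|: x∈[3,6], y∈[0,8] → 3·8 = 24.
|zone P △ zone Q| = |zone P| + |zone Q| − 2·|zone P∩zone Q| = 40 + 40 − 48 = 32.00.

32.00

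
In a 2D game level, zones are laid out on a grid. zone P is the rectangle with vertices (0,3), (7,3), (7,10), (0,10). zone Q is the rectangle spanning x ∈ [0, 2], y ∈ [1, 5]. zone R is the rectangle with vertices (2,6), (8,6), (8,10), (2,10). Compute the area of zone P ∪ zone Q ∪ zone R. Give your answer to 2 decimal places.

By inclusion–exclusion:
Individual areas: |zone P| = 49, |zone Q| = 8, |zone R| = 24.
|zone P∩zone Q|: x∈[0,2], y∈[3,5] → 2·2 = 4.
|zone P∩zone R|: x∈[2,7], y∈[6,10] → 5·4 = 20.
|zone Q∩zone R| = 0 (no overlap).
|zone P∩zone Q∩zone R| = 0.
|zone P ∪ zone Q ∪ zone R| = 81 − 24 + 0 = 57.00.

57.00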